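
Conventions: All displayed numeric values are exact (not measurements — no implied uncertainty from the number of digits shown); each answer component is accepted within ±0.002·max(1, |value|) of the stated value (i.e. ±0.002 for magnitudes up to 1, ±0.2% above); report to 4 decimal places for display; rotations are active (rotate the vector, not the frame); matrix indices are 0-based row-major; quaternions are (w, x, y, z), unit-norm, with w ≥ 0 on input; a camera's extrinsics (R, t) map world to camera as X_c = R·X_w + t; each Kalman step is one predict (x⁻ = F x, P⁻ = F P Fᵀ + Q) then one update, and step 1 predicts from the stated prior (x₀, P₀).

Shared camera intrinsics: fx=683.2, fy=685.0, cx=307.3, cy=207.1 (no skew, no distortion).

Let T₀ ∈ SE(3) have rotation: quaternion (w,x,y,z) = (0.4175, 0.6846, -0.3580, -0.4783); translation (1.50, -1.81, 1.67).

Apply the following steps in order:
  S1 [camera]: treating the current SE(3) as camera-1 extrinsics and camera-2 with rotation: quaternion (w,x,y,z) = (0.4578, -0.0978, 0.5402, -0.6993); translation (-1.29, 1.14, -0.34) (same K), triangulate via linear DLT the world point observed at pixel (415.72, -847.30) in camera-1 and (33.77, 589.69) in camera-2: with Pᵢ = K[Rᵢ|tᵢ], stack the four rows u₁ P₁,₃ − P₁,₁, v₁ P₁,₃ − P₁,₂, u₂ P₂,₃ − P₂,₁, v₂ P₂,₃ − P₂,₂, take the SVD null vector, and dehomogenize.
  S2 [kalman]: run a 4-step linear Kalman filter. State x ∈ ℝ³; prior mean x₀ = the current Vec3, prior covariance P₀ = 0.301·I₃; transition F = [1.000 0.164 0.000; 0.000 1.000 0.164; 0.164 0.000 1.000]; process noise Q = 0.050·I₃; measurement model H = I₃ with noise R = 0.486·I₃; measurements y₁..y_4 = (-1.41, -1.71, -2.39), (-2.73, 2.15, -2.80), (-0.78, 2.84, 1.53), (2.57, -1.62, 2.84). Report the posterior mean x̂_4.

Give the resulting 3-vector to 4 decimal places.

result = (-0.0148, 0.3034, 0.5157)

after S1 (triangulate): (-0.8777, -1.2978, 1.3437)
after S2 (kf_track): (-0.0148, 0.3034, 0.5157)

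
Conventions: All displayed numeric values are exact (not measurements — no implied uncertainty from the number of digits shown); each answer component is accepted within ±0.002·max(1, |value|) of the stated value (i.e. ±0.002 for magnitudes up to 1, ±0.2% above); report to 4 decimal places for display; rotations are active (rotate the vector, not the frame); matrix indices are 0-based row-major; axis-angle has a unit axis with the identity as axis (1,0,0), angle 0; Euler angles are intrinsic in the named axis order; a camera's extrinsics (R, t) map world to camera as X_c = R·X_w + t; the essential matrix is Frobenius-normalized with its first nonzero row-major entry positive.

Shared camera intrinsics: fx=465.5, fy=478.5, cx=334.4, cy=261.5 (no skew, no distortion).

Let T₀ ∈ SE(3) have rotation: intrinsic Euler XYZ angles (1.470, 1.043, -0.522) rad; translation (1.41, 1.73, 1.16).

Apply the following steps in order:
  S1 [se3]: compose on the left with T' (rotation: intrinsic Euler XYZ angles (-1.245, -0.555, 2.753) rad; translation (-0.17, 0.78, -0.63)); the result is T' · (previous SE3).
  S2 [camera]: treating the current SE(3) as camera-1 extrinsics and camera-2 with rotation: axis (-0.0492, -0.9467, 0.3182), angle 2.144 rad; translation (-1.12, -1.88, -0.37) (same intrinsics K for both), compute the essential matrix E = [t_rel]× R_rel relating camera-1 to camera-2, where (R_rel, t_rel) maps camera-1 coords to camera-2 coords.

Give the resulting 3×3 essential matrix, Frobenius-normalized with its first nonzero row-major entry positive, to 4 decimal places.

after S1 (compose_se3): R=[-0.2660 -0.7952 -0.5449; -0.9461 0.3236 -0.0104; 0.1846 0.5127 -0.8385], t=(-2.4474, 0.3939, 0.3656)
after S2 (essential): [0.1840 -0.6138 0.2912; -0.1044 -0.1413 -0.0724; -0.4717 -0.3067 -0.3899]

matrix = [0.1840 -0.6138 0.2912; -0.1044 -0.1413 -0.0724; -0.4717 -0.3067 -0.3899]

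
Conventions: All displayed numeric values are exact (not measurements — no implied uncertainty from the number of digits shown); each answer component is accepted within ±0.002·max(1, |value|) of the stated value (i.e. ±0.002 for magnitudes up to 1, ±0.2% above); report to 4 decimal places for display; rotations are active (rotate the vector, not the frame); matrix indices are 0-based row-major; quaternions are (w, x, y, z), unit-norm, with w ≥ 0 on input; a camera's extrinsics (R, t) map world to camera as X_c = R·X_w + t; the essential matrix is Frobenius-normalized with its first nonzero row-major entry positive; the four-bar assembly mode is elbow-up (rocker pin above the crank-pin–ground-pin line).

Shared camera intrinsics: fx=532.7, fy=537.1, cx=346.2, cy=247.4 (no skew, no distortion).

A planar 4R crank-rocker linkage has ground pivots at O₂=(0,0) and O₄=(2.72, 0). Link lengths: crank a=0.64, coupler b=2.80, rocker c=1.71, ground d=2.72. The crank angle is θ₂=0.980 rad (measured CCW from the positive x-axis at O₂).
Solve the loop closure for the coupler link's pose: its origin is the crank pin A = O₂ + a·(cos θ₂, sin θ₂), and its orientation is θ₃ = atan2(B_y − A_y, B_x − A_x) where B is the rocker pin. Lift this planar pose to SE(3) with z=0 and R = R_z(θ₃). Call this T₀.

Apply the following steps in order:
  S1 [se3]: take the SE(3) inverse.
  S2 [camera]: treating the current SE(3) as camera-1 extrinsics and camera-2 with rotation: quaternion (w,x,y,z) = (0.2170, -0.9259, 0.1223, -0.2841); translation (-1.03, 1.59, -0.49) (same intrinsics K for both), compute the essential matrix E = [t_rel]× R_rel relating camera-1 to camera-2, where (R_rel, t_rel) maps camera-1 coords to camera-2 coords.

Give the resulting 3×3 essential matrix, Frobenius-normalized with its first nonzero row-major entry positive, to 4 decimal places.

source (fourbar_fk): coupler pose = R=[0.9087 -0.4175 0.0000; 0.4175 0.9087 0.0000; 0.0000 0.0000 1.0000], t=(0.3565, 0.5315, 0.0000)
after S1 (invert_se3): R=[0.9087 0.4175 0.0000; -0.4175 0.9087 0.0000; 0.0000 0.0000 1.0000], t=(-0.5458, -0.3342, 0.0000)
after S2 (essential): [0.0797 0.5036 0.2798; 0.1060 0.1271 0.4666; 0.0743 -0.4792 0.4260]

matrix = [0.0797 0.5036 0.2798; 0.1060 0.1271 0.4666; 0.0743 -0.4792 0.4260]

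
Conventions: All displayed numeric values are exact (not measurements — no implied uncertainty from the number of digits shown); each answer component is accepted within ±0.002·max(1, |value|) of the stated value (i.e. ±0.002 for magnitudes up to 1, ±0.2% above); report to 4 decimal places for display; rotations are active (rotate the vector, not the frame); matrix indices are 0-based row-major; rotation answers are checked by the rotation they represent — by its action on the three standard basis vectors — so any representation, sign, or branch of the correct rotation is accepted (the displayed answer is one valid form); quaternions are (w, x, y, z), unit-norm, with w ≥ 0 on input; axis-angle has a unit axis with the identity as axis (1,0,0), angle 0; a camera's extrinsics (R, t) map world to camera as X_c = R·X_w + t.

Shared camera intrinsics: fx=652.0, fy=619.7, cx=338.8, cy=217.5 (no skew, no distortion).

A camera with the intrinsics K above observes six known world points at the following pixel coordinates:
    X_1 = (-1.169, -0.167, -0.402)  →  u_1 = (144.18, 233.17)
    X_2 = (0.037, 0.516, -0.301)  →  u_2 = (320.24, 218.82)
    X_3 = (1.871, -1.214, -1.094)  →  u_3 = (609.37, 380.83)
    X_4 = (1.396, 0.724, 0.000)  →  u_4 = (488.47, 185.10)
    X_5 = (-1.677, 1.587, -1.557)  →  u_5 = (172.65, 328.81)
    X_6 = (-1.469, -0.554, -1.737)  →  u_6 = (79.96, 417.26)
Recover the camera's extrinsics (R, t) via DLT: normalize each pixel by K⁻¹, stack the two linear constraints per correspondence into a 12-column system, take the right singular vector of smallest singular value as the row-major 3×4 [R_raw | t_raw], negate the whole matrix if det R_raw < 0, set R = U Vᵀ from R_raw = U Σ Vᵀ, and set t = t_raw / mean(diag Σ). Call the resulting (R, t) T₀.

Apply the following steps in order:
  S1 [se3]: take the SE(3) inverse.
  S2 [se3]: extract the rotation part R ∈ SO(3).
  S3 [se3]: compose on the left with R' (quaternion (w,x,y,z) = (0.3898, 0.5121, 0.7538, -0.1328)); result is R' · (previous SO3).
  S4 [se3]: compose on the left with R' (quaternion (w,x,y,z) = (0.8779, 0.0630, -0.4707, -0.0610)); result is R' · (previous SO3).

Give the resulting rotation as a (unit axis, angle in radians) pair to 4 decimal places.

rotation (axis_angle) = ((-0.0887, 0.3194, 0.9435), 0.9439)

source (pnp_recover): camera pose = R=[0.9897 0.1428 0.0080; 0.0137 -0.0389 -0.9991; -0.1424 0.9890 -0.0404], t=(-0.2598, -0.2700, 4.8185)
after S1 (invert_se3): R=[0.9897 0.0137 -0.1424; 0.1428 -0.0389 0.9890; 0.0080 -0.9991 -0.0404], t=(0.9468, -4.7388, -0.0728)
after S2 (rot_of_se3): [0.9897 0.0137 -0.1424; 0.1428 -0.0389 0.9890; 0.0080 -0.9991 -0.0404]
after S3 (compose_so3): [-0.0412 -0.4876 0.8721; 0.7197 0.5909 0.3645; -0.6931 0.6426 0.3266]
after S4 (compose_so3): [0.5899 -0.7758 0.2241; 0.7523 0.6288 0.1964; -0.2933 0.0528 0.9546]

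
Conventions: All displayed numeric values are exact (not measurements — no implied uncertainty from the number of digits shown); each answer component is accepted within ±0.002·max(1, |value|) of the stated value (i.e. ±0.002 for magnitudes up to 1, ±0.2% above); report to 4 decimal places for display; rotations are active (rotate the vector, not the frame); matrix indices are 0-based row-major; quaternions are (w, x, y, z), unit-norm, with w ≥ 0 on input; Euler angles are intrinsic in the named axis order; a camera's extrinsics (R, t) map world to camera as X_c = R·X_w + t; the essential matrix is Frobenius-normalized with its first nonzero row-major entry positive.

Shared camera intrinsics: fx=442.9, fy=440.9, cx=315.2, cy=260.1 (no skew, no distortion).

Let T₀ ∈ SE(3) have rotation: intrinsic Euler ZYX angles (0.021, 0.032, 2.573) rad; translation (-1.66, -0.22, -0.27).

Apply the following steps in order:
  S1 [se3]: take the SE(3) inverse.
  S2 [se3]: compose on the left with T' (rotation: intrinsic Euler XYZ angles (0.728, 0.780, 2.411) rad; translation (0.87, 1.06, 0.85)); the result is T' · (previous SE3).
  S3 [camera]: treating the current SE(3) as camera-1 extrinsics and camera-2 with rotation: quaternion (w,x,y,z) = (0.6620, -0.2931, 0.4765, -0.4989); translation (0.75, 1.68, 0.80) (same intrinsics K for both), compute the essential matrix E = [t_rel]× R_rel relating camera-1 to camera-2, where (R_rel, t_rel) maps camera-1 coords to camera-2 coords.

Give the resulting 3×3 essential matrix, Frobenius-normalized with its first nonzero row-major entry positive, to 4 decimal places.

matrix = [0.3423 0.5636 -0.1765; 0.3410 -0.3161 0.1768; -0.5075 0.1189 -0.1219]

after S1 (invert_se3): R=[0.9993 0.0210 -0.0320; 0.0349 -0.8421 0.5382; -0.0156 -0.5389 -0.8422], t=(1.6548, 0.0180, -0.3719)
after S2 (compose_se3): R=[-0.5567 0.0094 -0.8307; 0.1266 0.9892 -0.0737; 0.8210 -0.1462 -0.5518], t=(-0.2763, 1.4679, 2.0318)
after S3 (essential): [0.3423 0.5636 -0.1765; 0.3410 -0.3161 0.1768; -0.5075 0.1189 -0.1219]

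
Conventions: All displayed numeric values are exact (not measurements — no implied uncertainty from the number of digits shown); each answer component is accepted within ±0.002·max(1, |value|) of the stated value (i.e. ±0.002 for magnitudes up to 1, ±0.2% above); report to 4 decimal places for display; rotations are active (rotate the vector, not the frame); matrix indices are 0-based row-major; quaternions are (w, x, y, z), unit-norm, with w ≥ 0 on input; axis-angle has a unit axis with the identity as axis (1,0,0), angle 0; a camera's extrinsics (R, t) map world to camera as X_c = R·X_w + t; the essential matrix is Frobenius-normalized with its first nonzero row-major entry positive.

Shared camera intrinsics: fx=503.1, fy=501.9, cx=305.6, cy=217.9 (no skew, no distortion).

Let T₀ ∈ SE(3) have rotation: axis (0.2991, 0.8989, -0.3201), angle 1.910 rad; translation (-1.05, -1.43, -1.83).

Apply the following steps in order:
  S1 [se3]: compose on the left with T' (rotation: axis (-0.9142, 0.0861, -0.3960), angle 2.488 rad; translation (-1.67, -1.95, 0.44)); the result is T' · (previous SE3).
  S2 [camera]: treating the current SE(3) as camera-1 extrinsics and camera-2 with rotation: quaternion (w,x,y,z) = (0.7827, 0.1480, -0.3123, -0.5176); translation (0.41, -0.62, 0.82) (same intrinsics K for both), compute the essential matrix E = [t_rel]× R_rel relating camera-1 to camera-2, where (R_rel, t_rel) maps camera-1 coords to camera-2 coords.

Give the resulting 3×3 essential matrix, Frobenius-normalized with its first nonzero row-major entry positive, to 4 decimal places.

matrix = [0.2288 -0.3664 0.5586; 0.0145 0.0497 0.0729; 0.0217 0.5935 0.3750]

after S1 (compose_se3): R=[-0.8294 0.4686 0.3040; -0.4450 -0.8833 0.1474; 0.3376 -0.0130 0.9412], t=(-3.8373, -1.3380, 1.6335)
after S2 (essential): [0.2288 -0.3664 0.5586; 0.0145 0.0497 0.0729; 0.0217 0.5935 0.3750]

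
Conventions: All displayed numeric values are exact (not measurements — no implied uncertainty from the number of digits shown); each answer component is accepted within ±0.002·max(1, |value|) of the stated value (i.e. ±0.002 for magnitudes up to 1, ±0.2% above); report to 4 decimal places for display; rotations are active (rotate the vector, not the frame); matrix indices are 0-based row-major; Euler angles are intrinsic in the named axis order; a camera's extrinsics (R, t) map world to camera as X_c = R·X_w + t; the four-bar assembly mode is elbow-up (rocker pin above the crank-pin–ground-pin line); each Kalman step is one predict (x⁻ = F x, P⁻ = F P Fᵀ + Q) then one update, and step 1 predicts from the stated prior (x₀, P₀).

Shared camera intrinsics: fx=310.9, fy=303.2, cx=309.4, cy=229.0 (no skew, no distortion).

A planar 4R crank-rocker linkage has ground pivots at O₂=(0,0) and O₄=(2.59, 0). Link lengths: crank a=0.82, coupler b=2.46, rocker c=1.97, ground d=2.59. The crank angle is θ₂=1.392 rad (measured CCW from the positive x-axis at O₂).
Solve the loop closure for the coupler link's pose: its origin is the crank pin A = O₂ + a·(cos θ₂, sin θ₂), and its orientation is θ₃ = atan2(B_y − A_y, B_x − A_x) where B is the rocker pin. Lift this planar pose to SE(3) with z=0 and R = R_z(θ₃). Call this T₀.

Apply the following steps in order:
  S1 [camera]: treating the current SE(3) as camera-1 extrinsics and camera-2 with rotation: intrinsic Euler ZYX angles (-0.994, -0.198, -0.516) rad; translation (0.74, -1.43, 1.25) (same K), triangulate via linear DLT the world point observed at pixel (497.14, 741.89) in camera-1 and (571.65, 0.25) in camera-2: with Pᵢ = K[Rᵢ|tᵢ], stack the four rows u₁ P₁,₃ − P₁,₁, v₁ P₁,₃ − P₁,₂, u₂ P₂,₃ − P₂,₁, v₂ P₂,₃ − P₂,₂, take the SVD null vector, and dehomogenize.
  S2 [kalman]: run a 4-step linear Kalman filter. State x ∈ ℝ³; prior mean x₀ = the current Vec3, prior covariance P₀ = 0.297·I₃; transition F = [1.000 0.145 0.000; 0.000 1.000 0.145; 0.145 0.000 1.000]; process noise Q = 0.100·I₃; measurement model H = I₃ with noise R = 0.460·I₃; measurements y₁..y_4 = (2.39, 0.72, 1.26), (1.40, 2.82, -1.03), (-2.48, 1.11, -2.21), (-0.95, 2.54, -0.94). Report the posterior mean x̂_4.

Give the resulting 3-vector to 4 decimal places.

result = (-0.2329, 1.5900, -0.7312)

source (fourbar_fk): coupler pose = R=[0.8851 -0.4654 0.0000; 0.4654 0.8851 0.0000; 0.0000 0.0000 1.0000], t=(0.1458, 0.8069, 0.0000)
after S1 (triangulate): (0.5882, 0.3592, 0.8268)
after S2 (kf_track): (-0.2329, 1.5900, -0.7312)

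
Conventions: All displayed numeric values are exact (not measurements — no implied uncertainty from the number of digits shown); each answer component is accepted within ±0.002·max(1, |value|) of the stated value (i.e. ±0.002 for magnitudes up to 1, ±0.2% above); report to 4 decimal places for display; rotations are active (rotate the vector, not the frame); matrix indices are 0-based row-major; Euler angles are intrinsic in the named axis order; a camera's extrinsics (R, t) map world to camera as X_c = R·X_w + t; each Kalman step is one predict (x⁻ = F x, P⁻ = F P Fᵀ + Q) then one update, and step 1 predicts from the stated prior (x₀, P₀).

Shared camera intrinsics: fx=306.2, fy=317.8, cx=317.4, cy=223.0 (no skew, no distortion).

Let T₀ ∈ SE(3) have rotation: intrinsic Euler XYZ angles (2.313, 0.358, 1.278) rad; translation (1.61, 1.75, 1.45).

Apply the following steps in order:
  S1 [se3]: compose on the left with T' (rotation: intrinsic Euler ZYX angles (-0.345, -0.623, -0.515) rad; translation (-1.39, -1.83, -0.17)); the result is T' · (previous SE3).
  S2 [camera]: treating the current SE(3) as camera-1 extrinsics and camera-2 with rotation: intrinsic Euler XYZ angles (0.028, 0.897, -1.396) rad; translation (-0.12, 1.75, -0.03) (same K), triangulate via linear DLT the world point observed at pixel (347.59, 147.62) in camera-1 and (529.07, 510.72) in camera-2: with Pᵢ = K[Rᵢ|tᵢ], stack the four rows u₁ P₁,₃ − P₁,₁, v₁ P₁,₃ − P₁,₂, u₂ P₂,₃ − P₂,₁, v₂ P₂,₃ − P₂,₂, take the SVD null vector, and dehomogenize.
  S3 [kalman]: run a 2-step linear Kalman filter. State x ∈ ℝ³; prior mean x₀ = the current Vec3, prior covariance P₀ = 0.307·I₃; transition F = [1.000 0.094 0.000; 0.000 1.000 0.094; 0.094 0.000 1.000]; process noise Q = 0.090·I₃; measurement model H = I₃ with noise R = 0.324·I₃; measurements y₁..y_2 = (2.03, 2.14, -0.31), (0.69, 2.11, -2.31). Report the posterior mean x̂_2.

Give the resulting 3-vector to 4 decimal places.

after S1 (compose_se3): R=[-0.3577 -0.9308 0.0750; 0.0041 -0.0819 -0.9966; 0.9338 -0.3562 0.0331], t=(0.3775, -0.0879, 1.0942)
after S2 (triangulate): (1.3805, -0.3484, 0.5472)
after S3 (kf_track): (1.2888, 1.4583, -0.8591)

result = (1.2888, 1.4583, -0.8591)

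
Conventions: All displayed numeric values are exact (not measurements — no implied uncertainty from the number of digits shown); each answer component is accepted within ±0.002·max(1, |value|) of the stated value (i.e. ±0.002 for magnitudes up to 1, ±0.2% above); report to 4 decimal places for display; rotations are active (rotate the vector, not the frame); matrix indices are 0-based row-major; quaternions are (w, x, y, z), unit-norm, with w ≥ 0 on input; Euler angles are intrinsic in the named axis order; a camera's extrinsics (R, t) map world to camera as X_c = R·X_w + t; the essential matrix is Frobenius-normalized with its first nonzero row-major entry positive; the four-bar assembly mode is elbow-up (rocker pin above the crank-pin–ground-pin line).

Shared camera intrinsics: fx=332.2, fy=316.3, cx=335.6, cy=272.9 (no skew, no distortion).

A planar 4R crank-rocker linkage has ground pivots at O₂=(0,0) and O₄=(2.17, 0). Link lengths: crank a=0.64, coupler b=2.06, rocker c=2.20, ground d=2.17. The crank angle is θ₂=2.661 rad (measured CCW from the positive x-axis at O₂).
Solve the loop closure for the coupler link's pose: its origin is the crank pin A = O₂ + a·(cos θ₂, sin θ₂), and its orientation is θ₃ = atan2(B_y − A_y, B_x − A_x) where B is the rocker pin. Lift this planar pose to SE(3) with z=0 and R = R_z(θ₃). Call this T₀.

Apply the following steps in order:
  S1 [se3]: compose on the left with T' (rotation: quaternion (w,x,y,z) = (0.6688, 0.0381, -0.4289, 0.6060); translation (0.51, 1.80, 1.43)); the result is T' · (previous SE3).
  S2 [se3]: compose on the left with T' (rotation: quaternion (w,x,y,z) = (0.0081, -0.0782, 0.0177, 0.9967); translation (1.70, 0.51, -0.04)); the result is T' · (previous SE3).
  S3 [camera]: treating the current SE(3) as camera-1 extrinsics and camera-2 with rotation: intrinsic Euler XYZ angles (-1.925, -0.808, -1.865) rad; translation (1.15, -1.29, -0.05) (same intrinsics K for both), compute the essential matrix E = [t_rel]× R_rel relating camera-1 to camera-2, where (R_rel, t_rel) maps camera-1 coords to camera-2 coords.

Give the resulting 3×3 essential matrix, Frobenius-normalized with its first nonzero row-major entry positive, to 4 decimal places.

matrix = [0.0646 0.5296 -0.0290; -0.2411 0.4081 0.3238; 0.3816 0.2263 -0.4337]

source (fourbar_fk): coupler pose = R=[0.6968 -0.7172 0.0000; 0.7172 0.6968 0.0000; 0.0000 0.0000 1.0000], t=(-0.5675, 0.2959, 0.0000)
after S1 (compose_se3): R=[-0.6762 -0.5142 -0.5276; 0.7304 -0.3750 -0.5708; 0.0957 -0.7714 0.6292], t=(0.3186, 1.4362, 0.9395)
after S2 (compose_se3): R=[0.6392 0.6350 0.4339; -0.7354 0.3396 0.5863; 0.2249 -0.6939 0.6840], t=(1.2120, -0.8865, 0.8865)
after S3 (essential): [0.0646 0.5296 -0.0290; -0.2411 0.4081 0.3238; 0.3816 0.2263 -0.4337]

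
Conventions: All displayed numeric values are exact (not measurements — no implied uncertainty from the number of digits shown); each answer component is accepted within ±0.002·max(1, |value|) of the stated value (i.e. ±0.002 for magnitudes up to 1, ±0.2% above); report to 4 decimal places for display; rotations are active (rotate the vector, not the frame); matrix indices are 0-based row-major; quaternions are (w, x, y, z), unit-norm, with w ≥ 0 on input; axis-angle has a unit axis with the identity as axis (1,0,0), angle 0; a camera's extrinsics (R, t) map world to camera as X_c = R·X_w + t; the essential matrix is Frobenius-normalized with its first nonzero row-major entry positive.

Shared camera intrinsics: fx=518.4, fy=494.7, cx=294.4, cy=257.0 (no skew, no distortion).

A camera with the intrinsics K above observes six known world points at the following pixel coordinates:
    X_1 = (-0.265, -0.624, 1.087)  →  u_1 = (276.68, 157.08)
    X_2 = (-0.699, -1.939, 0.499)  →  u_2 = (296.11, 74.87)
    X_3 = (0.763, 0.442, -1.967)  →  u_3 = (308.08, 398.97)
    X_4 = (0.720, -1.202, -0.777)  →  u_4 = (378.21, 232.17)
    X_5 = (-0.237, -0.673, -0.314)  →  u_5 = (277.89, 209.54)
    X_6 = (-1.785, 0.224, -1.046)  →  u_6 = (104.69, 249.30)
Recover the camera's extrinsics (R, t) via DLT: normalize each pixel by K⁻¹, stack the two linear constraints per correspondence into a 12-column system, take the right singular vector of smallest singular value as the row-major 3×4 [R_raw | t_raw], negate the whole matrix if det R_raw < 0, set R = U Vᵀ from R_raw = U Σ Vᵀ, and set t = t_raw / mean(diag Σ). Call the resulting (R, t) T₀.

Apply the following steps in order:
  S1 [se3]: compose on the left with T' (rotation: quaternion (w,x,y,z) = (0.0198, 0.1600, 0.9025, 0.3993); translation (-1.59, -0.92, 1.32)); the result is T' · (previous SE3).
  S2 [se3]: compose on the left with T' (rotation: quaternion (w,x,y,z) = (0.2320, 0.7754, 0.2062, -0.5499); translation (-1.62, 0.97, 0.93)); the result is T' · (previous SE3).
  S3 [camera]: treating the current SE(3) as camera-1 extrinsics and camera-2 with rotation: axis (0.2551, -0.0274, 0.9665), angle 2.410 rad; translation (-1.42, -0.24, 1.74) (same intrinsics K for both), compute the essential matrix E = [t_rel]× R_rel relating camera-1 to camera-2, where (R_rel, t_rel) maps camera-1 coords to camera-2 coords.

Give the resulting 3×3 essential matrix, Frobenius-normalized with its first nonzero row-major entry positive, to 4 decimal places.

matrix = [0.4799 0.0815 -0.3350; -0.3739 0.5374 -0.1441; -0.1872 -0.2792 0.2974]

source (pnp_recover): camera pose = R=[0.8742 -0.4855 -0.0025; 0.3768 0.6817 -0.6271; 0.3061 0.5473 0.7789], t=(-0.3100, -0.2200, 6.6392)
after S1 (compose_se3): R=[-0.6759 0.7359 -0.0415; 0.7224 0.6725 0.1608; 0.1462 0.0787 -0.9861], t=(-0.2706, 3.5903, -3.3853)
after S2 (compose_se3): R=[0.0950 0.5553 0.8262; -0.7126 -0.5415 0.4460; 0.6951 -0.6311 0.3443], t=(2.9234, 0.0398, 2.6376)
after S3 (essential): [0.4799 0.0815 -0.3350; -0.3739 0.5374 -0.1441; -0.1872 -0.2792 0.2974]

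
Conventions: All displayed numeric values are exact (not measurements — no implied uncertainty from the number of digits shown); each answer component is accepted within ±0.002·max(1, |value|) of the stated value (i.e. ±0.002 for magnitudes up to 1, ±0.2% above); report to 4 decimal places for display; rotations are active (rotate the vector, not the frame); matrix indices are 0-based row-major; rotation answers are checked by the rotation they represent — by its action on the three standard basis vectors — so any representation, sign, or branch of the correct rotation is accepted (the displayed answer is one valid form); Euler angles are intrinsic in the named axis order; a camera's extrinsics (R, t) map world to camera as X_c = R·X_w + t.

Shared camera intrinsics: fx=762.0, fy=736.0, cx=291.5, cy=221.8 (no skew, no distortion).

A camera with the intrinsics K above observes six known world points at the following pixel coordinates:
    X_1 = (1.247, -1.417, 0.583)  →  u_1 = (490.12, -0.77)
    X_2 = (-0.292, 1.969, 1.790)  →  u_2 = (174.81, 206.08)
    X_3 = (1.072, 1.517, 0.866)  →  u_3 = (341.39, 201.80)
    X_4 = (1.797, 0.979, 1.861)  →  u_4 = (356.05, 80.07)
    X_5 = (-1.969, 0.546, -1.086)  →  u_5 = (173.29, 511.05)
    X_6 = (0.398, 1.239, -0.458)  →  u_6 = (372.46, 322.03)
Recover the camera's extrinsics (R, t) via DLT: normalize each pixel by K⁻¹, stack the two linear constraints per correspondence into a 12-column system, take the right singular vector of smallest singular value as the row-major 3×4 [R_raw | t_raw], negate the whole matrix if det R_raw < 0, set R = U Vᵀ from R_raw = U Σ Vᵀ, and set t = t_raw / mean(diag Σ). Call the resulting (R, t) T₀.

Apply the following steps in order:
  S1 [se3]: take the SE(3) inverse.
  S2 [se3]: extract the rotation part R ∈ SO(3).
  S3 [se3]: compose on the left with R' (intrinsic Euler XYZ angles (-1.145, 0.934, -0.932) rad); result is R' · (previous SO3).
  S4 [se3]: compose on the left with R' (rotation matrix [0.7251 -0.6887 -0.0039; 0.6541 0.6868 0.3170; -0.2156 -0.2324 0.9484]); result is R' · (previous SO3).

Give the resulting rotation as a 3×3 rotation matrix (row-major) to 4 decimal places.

source (pnp_recover): camera pose = R=[0.8220 -0.1927 -0.5359; -0.3775 0.5201 -0.7661; 0.4264 0.8321 0.3548], t=(0.3801, 0.0699, 5.6803)
after S1 (invert_se3): R=[0.8220 -0.3775 0.4264; -0.1927 0.5201 0.8321; -0.5359 -0.7661 0.3548], t=(-2.7081, -4.6895, -1.7579)
after S2 (rot_of_se3): [0.8220 -0.3775 0.4264; -0.1927 0.5201 0.8321; -0.5359 -0.7661 0.3548]
after S3 (compose_so3): [-0.2315 -0.5015 0.8336; -0.8558 -0.3025 -0.4196; 0.4626 -0.8105 -0.3592]
after S4 (compose_so3): [0.4197 -0.1521 0.8948; -0.5925 -0.7927 0.1432; 0.6876 -0.5903 -0.4229]

rotation (matrix) = ((0.4197, -0.1521, 0.8948), (-0.5925, -0.7927, 0.1432), (0.6876, -0.5903, -0.4229))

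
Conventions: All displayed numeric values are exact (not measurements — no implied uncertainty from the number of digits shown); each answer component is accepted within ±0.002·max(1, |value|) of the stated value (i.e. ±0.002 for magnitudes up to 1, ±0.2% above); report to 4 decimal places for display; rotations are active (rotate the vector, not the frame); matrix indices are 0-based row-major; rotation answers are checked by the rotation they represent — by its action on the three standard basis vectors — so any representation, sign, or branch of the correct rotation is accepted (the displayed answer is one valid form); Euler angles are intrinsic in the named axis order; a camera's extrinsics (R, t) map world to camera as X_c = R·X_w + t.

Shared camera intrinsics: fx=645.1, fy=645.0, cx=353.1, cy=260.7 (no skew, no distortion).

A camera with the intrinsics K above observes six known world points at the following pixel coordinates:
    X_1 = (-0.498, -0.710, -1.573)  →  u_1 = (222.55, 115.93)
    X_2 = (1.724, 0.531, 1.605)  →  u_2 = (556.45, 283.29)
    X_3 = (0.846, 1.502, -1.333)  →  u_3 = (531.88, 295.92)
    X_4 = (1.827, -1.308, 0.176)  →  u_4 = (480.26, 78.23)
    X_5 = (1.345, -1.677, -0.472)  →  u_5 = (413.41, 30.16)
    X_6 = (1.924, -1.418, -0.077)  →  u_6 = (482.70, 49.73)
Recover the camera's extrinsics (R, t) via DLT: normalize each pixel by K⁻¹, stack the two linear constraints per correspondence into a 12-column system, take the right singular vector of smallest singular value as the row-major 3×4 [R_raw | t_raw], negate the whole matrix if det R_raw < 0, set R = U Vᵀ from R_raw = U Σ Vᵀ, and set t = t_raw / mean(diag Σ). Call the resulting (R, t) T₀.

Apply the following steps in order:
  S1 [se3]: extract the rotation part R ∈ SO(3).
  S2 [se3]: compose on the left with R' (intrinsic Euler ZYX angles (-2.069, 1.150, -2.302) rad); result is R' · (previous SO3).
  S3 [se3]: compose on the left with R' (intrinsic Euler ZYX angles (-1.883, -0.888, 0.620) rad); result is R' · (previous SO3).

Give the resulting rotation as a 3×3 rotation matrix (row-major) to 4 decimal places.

rotation (matrix) = ((-0.3979, 0.7808, 0.4817), (-0.6040, 0.1723, -0.7782), (-0.6906, -0.6006, 0.4030))

source (pnp_recover): camera pose = R=[0.9017 0.3676 0.2276; -0.4310 0.8065 0.4048; -0.0348 -0.4631 0.8856], t=(0.0901, -0.0900, 5.8803)
after S1 (rot_of_se3): [0.9017 0.3676 0.2276; -0.4310 0.8065 0.4048; -0.0348 -0.4631 0.8856]
after S2 (compose_so3): [-0.0960 -0.7207 0.6866; -0.7246 0.5235 0.4483; -0.6825 -0.4544 -0.5724]
after S3 (compose_so3): [-0.3979 0.7808 0.4817; -0.6040 0.1723 -0.7782; -0.6906 -0.6006 0.4030]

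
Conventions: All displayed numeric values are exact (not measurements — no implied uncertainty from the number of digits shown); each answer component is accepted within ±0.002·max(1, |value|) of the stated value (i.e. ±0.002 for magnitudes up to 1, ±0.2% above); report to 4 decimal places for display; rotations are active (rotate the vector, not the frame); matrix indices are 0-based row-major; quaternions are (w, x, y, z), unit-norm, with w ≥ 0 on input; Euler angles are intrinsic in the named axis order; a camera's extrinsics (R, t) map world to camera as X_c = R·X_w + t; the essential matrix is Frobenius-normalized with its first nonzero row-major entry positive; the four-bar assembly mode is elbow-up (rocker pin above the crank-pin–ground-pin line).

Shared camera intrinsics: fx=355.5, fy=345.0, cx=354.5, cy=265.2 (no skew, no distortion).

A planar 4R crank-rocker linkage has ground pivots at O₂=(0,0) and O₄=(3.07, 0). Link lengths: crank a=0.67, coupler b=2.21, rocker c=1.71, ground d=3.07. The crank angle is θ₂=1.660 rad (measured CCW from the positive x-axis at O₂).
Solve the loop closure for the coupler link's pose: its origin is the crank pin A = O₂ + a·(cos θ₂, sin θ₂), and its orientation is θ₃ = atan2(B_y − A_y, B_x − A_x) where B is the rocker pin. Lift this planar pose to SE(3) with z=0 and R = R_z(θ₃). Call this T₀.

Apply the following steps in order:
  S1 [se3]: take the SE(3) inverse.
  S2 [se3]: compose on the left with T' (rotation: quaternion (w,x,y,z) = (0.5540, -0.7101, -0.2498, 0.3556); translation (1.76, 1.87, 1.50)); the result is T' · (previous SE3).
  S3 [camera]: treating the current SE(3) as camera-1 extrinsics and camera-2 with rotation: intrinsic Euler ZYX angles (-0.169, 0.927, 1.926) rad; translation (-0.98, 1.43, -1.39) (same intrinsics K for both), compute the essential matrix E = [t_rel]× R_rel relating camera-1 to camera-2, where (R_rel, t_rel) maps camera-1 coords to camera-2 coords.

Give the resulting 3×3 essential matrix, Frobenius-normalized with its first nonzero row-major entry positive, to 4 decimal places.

source (fourbar_fk): coupler pose = R=[0.9491 -0.3149 0.0000; 0.3149 0.9491 0.0000; 0.0000 0.0000 1.0000], t=(-0.0597, 0.6673, 0.0000)
after S1 (invert_se3): R=[0.9491 0.3149 0.0000; -0.3149 0.9491 0.0000; 0.0000 0.0000 1.0000], t=(-0.1535, -0.6522, 0.0000)
after S2 (compose_se3): R=[0.6030 0.1587 -0.7818; 0.7930 -0.0123 0.6091; 0.0871 -0.9872 -0.1333], t=(1.6901, 1.9255, 2.1640)
after S3 (essential): [0.3221 -0.2226 0.3809; -0.3225 0.2401 0.5669; 0.3520 -0.2475 0.1830]

matrix = [0.3221 -0.2226 0.3809; -0.3225 0.2401 0.5669; 0.3520 -0.2475 0.1830]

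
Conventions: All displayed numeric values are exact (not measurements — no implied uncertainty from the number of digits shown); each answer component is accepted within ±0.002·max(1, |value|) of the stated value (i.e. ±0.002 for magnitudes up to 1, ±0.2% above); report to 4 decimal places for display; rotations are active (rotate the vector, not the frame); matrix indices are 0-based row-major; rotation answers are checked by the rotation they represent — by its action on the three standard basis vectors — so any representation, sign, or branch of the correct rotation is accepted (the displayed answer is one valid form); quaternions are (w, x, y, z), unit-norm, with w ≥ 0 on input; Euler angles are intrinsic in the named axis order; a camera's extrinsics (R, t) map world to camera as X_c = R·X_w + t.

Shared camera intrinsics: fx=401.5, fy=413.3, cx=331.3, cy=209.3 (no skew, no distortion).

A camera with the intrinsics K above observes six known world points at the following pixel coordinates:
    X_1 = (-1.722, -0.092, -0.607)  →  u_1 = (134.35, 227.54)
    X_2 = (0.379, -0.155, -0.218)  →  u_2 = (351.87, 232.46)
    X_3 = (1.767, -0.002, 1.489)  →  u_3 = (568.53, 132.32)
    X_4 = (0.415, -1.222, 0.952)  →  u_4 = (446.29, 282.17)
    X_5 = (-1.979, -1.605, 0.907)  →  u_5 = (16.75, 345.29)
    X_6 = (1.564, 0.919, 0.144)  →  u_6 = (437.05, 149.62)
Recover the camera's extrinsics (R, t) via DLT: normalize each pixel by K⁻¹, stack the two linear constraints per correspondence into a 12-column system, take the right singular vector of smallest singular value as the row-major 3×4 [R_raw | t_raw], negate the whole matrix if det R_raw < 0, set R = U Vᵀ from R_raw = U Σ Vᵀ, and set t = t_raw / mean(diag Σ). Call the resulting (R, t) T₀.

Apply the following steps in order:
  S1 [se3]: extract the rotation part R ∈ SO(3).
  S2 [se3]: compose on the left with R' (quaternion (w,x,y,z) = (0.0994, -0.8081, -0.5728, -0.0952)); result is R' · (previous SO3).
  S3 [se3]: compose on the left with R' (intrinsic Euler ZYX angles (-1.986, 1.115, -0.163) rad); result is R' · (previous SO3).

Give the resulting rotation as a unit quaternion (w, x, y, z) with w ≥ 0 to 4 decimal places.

source (pnp_recover): camera pose = R=[0.9232 -0.1177 0.3659; 0.1091 -0.8325 -0.5432; 0.3685 0.5414 -0.7557], t=(-0.0701, -0.0500, 4.0403)
after S1 (rot_of_se3): [0.9232 -0.1177 0.3659; 0.1091 -0.8325 -0.5432; 0.3685 0.5414 -0.7557]
after S2 (compose_so3): [0.4185 -0.8031 -0.4241; 0.9011 0.3091 0.3040; -0.1130 -0.5094 0.8531]
after S3 (compose_so3): [0.8159 0.5463 0.1894; -0.3081 0.6880 -0.6571; -0.4893 0.4777 0.7296]

rotation (quat) = (0.8991, 0.3155, 0.1887, -0.2376)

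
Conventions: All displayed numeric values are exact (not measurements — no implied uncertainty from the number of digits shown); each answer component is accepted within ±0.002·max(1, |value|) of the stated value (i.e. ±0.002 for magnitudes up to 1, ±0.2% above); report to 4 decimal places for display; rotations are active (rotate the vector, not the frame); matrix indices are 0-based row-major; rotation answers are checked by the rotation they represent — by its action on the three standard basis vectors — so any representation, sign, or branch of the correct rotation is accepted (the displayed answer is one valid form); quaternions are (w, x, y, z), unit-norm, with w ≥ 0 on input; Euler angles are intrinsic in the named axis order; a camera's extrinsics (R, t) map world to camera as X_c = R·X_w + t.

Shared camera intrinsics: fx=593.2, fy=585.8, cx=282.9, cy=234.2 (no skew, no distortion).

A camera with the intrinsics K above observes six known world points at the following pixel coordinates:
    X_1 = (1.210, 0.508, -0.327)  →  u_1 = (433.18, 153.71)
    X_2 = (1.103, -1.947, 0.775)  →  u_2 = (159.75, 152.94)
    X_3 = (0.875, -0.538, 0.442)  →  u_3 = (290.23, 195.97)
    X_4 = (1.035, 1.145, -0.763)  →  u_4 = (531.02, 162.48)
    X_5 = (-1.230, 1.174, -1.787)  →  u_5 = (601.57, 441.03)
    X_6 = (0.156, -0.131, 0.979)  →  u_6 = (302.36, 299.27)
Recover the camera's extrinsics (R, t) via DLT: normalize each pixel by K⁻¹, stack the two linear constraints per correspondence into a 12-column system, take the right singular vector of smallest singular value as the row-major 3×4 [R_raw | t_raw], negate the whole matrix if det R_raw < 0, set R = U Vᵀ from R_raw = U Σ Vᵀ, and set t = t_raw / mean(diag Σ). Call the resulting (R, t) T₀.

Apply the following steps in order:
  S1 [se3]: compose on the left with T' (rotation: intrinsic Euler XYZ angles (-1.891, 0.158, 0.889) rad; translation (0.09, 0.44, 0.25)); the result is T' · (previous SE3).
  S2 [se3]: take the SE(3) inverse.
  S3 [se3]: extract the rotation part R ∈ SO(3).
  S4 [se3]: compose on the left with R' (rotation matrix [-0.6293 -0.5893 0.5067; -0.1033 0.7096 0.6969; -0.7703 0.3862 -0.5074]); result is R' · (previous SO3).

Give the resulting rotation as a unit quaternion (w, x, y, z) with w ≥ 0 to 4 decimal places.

rotation (quat) = (0.1805, 0.1084, 0.7660, -0.6073)

source (pnp_recover): camera pose = R=[0.3005 0.9483 -0.1025; -0.8220 0.3120 0.4763; 0.4837 -0.0589 0.8733], t=(0.3599, 0.3199, 4.6196)
after S1 (compose_se3): R=[0.8934 0.3417 -0.2916; 0.4194 -0.4019 0.8140; 0.1609 -0.8496 -0.5024], t=(0.7955, 4.6220, -1.6437)
after S2 (invert_se3): R=[0.8934 0.4194 0.1609; 0.3417 -0.4019 -0.8496; -0.2916 0.8140 -0.5024], t=(-2.3847, 0.1894, -4.3560)
after S3 (rot_of_se3): [0.8934 0.4194 0.1609; 0.3417 -0.4019 -0.8496; -0.2916 0.8140 -0.5024]
after S4 (compose_so3): [-0.9113 0.3854 0.1448; -0.0531 0.2388 -0.9696; -0.4083 -0.8913 -0.1971]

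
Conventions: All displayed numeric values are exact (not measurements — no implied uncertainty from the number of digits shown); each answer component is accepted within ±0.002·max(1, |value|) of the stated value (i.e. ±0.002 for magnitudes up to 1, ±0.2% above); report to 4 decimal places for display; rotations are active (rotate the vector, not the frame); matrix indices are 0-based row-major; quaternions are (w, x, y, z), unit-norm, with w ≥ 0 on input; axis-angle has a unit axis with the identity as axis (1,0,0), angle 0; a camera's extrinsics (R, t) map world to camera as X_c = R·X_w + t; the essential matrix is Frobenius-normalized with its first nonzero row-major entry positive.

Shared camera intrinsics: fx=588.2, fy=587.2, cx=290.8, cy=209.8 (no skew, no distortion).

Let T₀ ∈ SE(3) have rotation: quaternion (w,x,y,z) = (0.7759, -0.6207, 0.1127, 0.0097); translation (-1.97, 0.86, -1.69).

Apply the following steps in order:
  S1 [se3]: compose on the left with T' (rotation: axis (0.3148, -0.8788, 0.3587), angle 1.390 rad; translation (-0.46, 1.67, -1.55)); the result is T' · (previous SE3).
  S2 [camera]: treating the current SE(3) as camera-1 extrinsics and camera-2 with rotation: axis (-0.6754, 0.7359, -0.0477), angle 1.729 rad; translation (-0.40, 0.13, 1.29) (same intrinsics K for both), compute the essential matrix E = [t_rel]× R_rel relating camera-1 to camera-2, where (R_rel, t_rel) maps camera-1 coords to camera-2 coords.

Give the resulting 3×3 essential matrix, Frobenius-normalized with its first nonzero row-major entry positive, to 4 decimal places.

matrix = [0.4991 0.2294 0.3704; -0.0245 0.2276 0.2931; -0.4965 0.2885 0.3049]

after S1 (compose_se3): R=[0.4710 0.5683 -0.6747; 0.1274 0.7130 0.6895; 0.8729 -0.4107 0.2634], t=(-0.1684, 3.0815, -3.8736)
after S2 (essential): [0.4991 0.2294 0.3704; -0.0245 0.2276 0.2931; -0.4965 0.2885 0.3049]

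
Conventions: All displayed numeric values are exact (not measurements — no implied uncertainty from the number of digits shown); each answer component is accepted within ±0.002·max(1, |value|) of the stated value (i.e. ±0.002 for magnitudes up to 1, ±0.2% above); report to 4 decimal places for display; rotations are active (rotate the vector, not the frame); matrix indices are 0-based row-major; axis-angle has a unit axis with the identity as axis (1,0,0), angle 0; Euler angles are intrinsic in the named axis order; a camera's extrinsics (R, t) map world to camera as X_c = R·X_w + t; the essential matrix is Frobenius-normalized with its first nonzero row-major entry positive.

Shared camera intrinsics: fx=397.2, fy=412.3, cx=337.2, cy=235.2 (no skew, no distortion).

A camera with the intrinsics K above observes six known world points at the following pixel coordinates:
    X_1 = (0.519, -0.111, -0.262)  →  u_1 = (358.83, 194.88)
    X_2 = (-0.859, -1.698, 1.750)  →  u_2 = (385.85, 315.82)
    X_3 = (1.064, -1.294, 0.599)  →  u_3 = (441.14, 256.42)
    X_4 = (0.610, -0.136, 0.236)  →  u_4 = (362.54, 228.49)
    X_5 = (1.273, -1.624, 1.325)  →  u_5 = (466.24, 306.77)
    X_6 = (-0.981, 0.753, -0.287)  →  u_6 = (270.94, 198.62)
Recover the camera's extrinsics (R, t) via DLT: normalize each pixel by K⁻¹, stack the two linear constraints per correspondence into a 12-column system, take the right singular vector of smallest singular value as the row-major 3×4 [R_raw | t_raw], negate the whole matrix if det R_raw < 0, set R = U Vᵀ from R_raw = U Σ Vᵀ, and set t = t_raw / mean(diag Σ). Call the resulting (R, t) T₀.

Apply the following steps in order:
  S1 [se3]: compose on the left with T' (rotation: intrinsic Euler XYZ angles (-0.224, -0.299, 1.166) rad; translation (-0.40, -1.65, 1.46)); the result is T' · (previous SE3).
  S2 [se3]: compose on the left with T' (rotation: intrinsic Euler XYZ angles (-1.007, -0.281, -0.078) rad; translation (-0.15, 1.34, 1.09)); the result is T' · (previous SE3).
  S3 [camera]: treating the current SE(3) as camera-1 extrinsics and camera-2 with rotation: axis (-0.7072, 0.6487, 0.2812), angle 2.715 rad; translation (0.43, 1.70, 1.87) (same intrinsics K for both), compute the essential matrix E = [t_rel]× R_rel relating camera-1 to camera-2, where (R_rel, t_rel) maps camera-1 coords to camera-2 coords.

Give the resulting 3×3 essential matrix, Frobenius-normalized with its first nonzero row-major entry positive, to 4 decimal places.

source (pnp_recover): camera pose = R=[0.4911 -0.8705 -0.0322; -0.0327 -0.0553 0.9979; -0.8705 -0.4890 -0.0556], t=(-0.0300, -0.3199, 6.4388)
after S1 (compose_se3): R=[0.4700 -0.1350 -0.8723; 0.2574 -0.9243 0.2817; -0.8443 -0.3569 -0.3997], t=(-2.0269, -0.4145, 7.5746)
after S2 (compose_se3): R=[0.7036 -0.0995 -0.7036; -0.4536 -0.8251 -0.3369; -0.5470 0.5562 -0.6257], t=(-4.2231, 6.8735, 4.8906)
after S3 (essential): [0.5765 0.0684 0.3505; 0.1031 0.3699 -0.4579; -0.2744 -0.2727 0.1827]

matrix = [0.5765 0.0684 0.3505; 0.1031 0.3699 -0.4579; -0.2744 -0.2727 0.1827]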